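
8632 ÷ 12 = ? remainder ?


8632 = 12 * 719 + 4
Check: 8628 + 4 = 8632

q = 719, r = 4


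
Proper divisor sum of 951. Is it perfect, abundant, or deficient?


Proper divisors: 1, 3, 317
Sum = 1 + 3 + 317 = 321
321 < 951 → deficient

s(951) = 321 (deficient)


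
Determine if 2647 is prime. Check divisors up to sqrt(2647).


Check divisors up to sqrt(2647) = 51.4490
No divisors found.
2647 is prime.

Yes, 2647 is prime


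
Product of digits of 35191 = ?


3 × 5 × 1 × 9 × 1 = 135


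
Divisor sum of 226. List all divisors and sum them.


Divisors of 226: 1, 2, 113, 226
Sum = 1 + 2 + 113 + 226 = 342

σ(226) = 342


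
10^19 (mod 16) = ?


10^1 mod 16 = 10
10^2 mod 16 = 4
10^3 mod 16 = 8
10^4 mod 16 = 0
10^5 mod 16 = 0
10^6 mod 16 = 0
10^7 mod 16 = 0
10^8 mod 16 = 0
10^9 mod 16 = 0
10^10 mod 16 = 0
10^11 mod 16 = 0
10^12 mod 16 = 0
10^13 mod 16 = 0
10^14 mod 16 = 0
10^15 mod 16 = 0
10^16 mod 16 = 0
10^17 mod 16 = 0
10^18 mod 16 = 0
10^19 mod 16 = 0


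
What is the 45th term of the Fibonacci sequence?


Sequence: 1, 1, 2, 3, 5, 8, 13, 21, 34, 55, 89, 144, 233, 377, 610, 987, 1597, 2584, 4181, 6765, 10946, 17711, 28657, 46368, 75025, 121393, 196418, 317811, 514229, 832040, 1346269, 2178309, 3524578, 5702887, 9227465, 14930352, 24157817, 39088169, 63245986, 102334155, 165580141, 267914296, 433494437, 701408733, 1134903170
F(45) = 1134903170


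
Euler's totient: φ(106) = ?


106 = 2 × 53
Prime factors: 2, 53
φ(106) = 106 × (1-1/2) × (1-1/53)
= 106 × 1/2 × 52/53 = 52

φ(106) = 52


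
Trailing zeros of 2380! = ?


floor(2380/5) = 476
floor(2380/25) = 95
floor(2380/125) = 19
floor(2380/625) = 3
Total = 593

593 trailing zeros


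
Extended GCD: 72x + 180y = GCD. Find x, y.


Tabular extended Euclidean (each row: r = 72*s + 180*t):
r=72, s=1, t=0
r=180, s=0, t=1
q=0: r=72, s=1, t=0   [72*(1) + 180*(0) = 72]
q=2: r=36, s=-2, t=1   [72*(-2) + 180*(1) = 36]
q=2: r=0, s=5, t=-2   [72*(5) + 180*(-2) = 0]
GCD = 36; from the row with r=36: x=-2, y=1
Check: 72*(-2) + 180*(1) = -144 + 180 = 36

GCD = 36, x = -2, y = 1


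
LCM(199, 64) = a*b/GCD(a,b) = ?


GCD(199, 64) = 1
LCM = 199*64/1 = 12736/1 = 12736

LCM = 12736


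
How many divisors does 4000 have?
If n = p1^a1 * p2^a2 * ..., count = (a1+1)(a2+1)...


4000 = 2^5 × 5^3
d(4000) = (5+1) × (3+1) = 24

24 divisors


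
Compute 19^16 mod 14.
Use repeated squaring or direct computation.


19^1 mod 14 = 5
19^2 mod 14 = 11
19^3 mod 14 = 13
19^4 mod 14 = 9
19^5 mod 14 = 3
19^6 mod 14 = 1
19^7 mod 14 = 5
19^8 mod 14 = 11
19^9 mod 14 = 13
19^10 mod 14 = 9
19^11 mod 14 = 3
19^12 mod 14 = 1
19^13 mod 14 = 5
19^14 mod 14 = 11
19^15 mod 14 = 13
19^16 mod 14 = 9


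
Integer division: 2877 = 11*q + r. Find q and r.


2877 = 11 * 261 + 6
Check: 2871 + 6 = 2877

q = 261, r = 6


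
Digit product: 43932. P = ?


4 × 3 × 9 × 3 × 2 = 648


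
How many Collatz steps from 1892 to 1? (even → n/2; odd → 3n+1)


1892 → 946 → 473 → 1420 → 710 → 355 → 1066 → 533 → 1600 → 800 → 400 → 200 → 100 → 50 → 25 → 76 → 38 → 19 → 58 → 29 → 88 → 44 → 22 → 11 → 34 → 17 → 52 → 26 → 13 → 40 → 20 → 10 → 5 → 16 → 8 → 4 → 2 → 1
Total steps = 37

37 steps


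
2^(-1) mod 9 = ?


Use the extended Euclidean algorithm on (9, 2); each row r = 9*s + 2*t:
r=9, s=1, t=0
r=2, s=0, t=1
q=4: r=1, s=1, t=-4   [9*(1) + 2*(-4) = 1]
q=2: r=0, s=-2, t=9   [9*(-2) + 2*(9) = 0]
GCD = 1 with t = -4, so 2*(-4) ≡ 1 (mod 9)
Inverse = -4 mod 9 = 5
Check: 2 * 5 = 10 ≡ 1 (mod 9)

2^(-1) ≡ 5 (mod 9)


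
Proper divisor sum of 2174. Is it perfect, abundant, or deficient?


Proper divisors: 1, 2, 1087
Sum = 1 + 2 + 1087 = 1090
1090 < 2174 → deficient

s(2174) = 1090 (deficient)


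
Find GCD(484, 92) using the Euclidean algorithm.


484 = 5 * 92 + 24
92 = 3 * 24 + 20
24 = 1 * 20 + 4
20 = 5 * 4 + 0
GCD = 4


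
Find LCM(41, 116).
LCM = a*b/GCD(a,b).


GCD(41, 116) = 1
LCM = 41*116/1 = 4756/1 = 4756

LCM = 4756


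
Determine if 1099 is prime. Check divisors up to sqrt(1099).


1099 / 7 = 157 (exact division)
1099 is NOT prime.

No, 1099 is not prime


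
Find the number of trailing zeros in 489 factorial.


floor(489/5) = 97
floor(489/25) = 19
floor(489/125) = 3
Total = 119

119 trailing zeros


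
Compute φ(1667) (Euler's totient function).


1667 = 1667
Prime factors: 1667
φ(1667) = 1667 × (1-1/1667)
= 1667 × 1666/1667 = 1666

φ(1667) = 1666


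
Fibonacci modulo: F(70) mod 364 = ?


F(k) mod 364 for k=1..70:
1, 1, 2, 3, 5, 8, 13, 21, 34, 55, 89, 144, 233, 13, 246, 259, 141, 36, 177, 213, 26, 239, 265, 140, 41, 181, 222, 39, 261, 300, 197, 133, 330, 99, 65, 164, 229, 29, 258, 287, 181, 104, 285, 25, 310, 335, 281, 252, 169, 57, 226, 283, 145, 64, 209, 273, 118, 27, 145, 172, 317, 125, 78, 203, 281, 120, 37, 157, 194, 351
F(70) mod 364 = 351


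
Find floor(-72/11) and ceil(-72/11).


-72/11 = -6.5455
floor = -7
ceil = -6

floor = -7, ceil = -6


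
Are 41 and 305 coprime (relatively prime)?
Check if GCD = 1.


Euclidean algorithm:
305 = 7 * 41 + 18
41 = 2 * 18 + 5
18 = 3 * 5 + 3
5 = 1 * 3 + 2
3 = 1 * 2 + 1
2 = 2 * 1 + 0
GCD(41, 305) = 1

Yes, coprime (GCD = 1)


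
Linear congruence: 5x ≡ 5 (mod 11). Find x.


GCD(5, 11) = 1, unique solution
a^(-1) mod 11 = 9
x = 9 * 5 mod 11 = 1

x ≡ 1 (mod 11)


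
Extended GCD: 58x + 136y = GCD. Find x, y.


Tabular extended Euclidean (each row: r = 58*s + 136*t):
r=58, s=1, t=0
r=136, s=0, t=1
q=0: r=58, s=1, t=0   [58*(1) + 136*(0) = 58]
q=2: r=20, s=-2, t=1   [58*(-2) + 136*(1) = 20]
q=2: r=18, s=5, t=-2   [58*(5) + 136*(-2) = 18]
q=1: r=2, s=-7, t=3   [58*(-7) + 136*(3) = 2]
q=9: r=0, s=68, t=-29   [58*(68) + 136*(-29) = 0]
GCD = 2; from the row with r=2: x=-7, y=3
Check: 58*(-7) + 136*(3) = -406 + 408 = 2

GCD = 2, x = -7, y = 3


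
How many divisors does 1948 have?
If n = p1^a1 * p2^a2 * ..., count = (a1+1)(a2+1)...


1948 = 2^2 × 487^1
d(1948) = (2+1) × (1+1) = 6

6 divisors


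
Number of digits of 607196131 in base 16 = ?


607196131 in base 16 = 243113E3
Number of digits = 8

8 digits (base 16)


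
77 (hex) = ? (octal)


77 (base 16) = 119 (decimal)
119 (decimal) = 167 (base 8)


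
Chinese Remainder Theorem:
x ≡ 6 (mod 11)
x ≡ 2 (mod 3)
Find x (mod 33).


M = 11*3 = 33
M1 = M/11 = 3, M2 = M/3 = 11
M1^(-1) mod 11 = 4, M2^(-1) mod 3 = 2
x = 6*3*4 + 2*11*2 = 116
116 mod 33 = 17
Check: 17 mod 11 = 6 ✓, 17 mod 3 = 2 ✓

x ≡ 17 (mod 33)


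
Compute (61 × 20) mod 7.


61 × 20 = 1220
1220 mod 7 = 2


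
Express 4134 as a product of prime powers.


4134 / 2 = 2067
2067 / 3 = 689
689 / 13 = 53
53 / 53 = 1
4134 = 2 × 3 × 13 × 53


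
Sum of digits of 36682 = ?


3 + 6 + 6 + 8 + 2 = 25


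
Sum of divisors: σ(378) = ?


Divisors of 378: 1, 2, 3, 6, 7, 9, 14, 18, 21, 27, 42, 54, 63, 126, 189, 378
Sum = 1 + 2 + 3 + 6 + 7 + 9 + 14 + 18 + 21 + 27 + 42 + 54 + 63 + 126 + 189 + 378 = 960

σ(378) = 960


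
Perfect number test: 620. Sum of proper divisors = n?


Proper divisors of 620: 1, 2, 4, 5, 10, 20, 31, 62, 124, 155, 310
Sum = 1 + 2 + 4 + 5 + 10 + 20 + 31 + 62 + 124 + 155 + 310 = 724

No, 620 is not perfect (724 ≠ 620)


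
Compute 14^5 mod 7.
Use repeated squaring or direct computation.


14^1 mod 7 = 0
14^2 mod 7 = 0
14^3 mod 7 = 0
14^4 mod 7 = 0
14^5 mod 7 = 0


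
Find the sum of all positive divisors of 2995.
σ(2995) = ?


Divisors of 2995: 1, 5, 599, 2995
Sum = 1 + 5 + 599 + 2995 = 3600

σ(2995) = 3600


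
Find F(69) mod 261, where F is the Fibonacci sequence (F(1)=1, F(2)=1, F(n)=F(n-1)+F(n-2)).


F(k) mod 261 for k=1..69:
1, 1, 2, 3, 5, 8, 13, 21, 34, 55, 89, 144, 233, 116, 88, 204, 31, 235, 5, 240, 245, 224, 208, 171, 118, 28, 146, 174, 59, 233, 31, 3, 34, 37, 71, 108, 179, 26, 205, 231, 175, 145, 59, 204, 2, 206, 208, 153, 100, 253, 92, 84, 176, 260, 175, 174, 88, 1, 89, 90, 179, 8, 187, 195, 121, 55, 176, 231, 146
F(69) mod 261 = 146


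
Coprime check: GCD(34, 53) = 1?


Euclidean algorithm:
53 = 1 * 34 + 19
34 = 1 * 19 + 15
19 = 1 * 15 + 4
15 = 3 * 4 + 3
4 = 1 * 3 + 1
3 = 3 * 1 + 0
GCD(34, 53) = 1

Yes, coprime (GCD = 1)


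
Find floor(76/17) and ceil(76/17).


76/17 = 4.4706
floor = 4
ceil = 5

floor = 4, ceil = 5


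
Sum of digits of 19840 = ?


1 + 9 + 8 + 4 + 0 = 22


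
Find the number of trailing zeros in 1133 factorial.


floor(1133/5) = 226
floor(1133/25) = 45
floor(1133/125) = 9
floor(1133/625) = 1
Total = 281

281 trailing zeros


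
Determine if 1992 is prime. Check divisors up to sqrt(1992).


1992 / 2 = 996 (exact division)
1992 is NOT prime.

No, 1992 is not prime


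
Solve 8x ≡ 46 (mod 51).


GCD(8, 51) = 1, unique solution
a^(-1) mod 51 = 32
x = 32 * 46 mod 51 = 44

x ≡ 44 (mod 51)


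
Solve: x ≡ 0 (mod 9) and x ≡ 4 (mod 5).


M = 9*5 = 45
M1 = M/9 = 5, M2 = M/5 = 9
M1^(-1) mod 9 = 2, M2^(-1) mod 5 = 4
x = 0*5*2 + 4*9*4 = 144
144 mod 45 = 9
Check: 9 mod 9 = 0 ✓, 9 mod 5 = 4 ✓

x ≡ 9 (mod 45)


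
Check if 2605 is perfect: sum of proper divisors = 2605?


Proper divisors of 2605: 1, 5, 521
Sum = 1 + 5 + 521 = 527

No, 2605 is not perfect (527 ≠ 2605)


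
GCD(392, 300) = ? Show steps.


392 = 1 * 300 + 92
300 = 3 * 92 + 24
92 = 3 * 24 + 20
24 = 1 * 20 + 4
20 = 5 * 4 + 0
GCD = 4


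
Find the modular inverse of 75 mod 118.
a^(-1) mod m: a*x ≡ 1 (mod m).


Use the extended Euclidean algorithm on (118, 75); each row r = 118*s + 75*t:
r=118, s=1, t=0
r=75, s=0, t=1
q=1: r=43, s=1, t=-1   [118*(1) + 75*(-1) = 43]
q=1: r=32, s=-1, t=2   [118*(-1) + 75*(2) = 32]
q=1: r=11, s=2, t=-3   [118*(2) + 75*(-3) = 11]
q=2: r=10, s=-5, t=8   [118*(-5) + 75*(8) = 10]
q=1: r=1, s=7, t=-11   [118*(7) + 75*(-11) = 1]
q=10: r=0, s=-75, t=118   [118*(-75) + 75*(118) = 0]
GCD = 1 with t = -11, so 75*(-11) ≡ 1 (mod 118)
Inverse = -11 mod 118 = 107
Check: 75 * 107 = 8025 ≡ 1 (mod 118)

75^(-1) ≡ 107 (mod 118)


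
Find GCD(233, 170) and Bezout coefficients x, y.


Tabular extended Euclidean (each row: r = 233*s + 170*t):
r=233, s=1, t=0
r=170, s=0, t=1
q=1: r=63, s=1, t=-1   [233*(1) + 170*(-1) = 63]
q=2: r=44, s=-2, t=3   [233*(-2) + 170*(3) = 44]
q=1: r=19, s=3, t=-4   [233*(3) + 170*(-4) = 19]
q=2: r=6, s=-8, t=11   [233*(-8) + 170*(11) = 6]
q=3: r=1, s=27, t=-37   [233*(27) + 170*(-37) = 1]
q=6: r=0, s=-170, t=233   [233*(-170) + 170*(233) = 0]
GCD = 1; from the row with r=1: x=27, y=-37
Check: 233*(27) + 170*(-37) = 6291 - 6290 = 1

GCD = 1, x = 27, y = -37


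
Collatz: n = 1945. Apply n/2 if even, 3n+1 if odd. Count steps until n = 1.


1945 → 5836 → 2918 → 1459 → 4378 → 2189 → 6568 → 3284 → 1642 → 821 → 2464 → 1232 → 616 → 308 → 154 → 77 → 232 → 116 → 58 → 29 → 88 → 44 → 22 → 11 → 34 → 17 → 52 → 26 → 13 → 40 → 20 → 10 → 5 → 16 → 8 → 4 → 2 → 1
Total steps = 37

37 steps


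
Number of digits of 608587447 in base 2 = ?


608587447 in base 2 = 100100010001100100111010110111
Number of digits = 30

30 digits (base 2)


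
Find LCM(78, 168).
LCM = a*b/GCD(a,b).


GCD(78, 168) = 6
LCM = 78*168/6 = 13104/6 = 2184

LCM = 2184


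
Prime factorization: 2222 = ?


2222 / 2 = 1111
1111 / 11 = 101
101 / 101 = 1
2222 = 2 × 11 × 101


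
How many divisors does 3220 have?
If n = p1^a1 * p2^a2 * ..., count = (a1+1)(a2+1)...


3220 = 2^2 × 5^1 × 7^1 × 23^1
d(3220) = (2+1) × (1+1) × (1+1) × (1+1) = 24

24 divisors


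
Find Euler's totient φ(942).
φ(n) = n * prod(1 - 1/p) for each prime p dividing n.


942 = 2 × 3 × 157
Prime factors: 2, 3, 157
φ(942) = 942 × (1-1/2) × (1-1/3) × (1-1/157)
= 942 × 1/2 × 2/3 × 156/157 = 312

φ(942) = 312


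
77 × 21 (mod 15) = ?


77 × 21 = 1617
1617 mod 15 = 12


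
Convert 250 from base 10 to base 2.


250 (base 10) = 250 (decimal)
250 (decimal) = 11111010 (base 2)


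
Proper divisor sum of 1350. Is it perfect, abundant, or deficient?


Proper divisors: 1, 2, 3, 5, 6, 9, 10, 15, 18, 25, 27, 30, 45, 50, 54, 75, 90, 135, 150, 225, 270, 450, 675
Sum = 1 + 2 + 3 + 5 + 6 + 9 + 10 + 15 + 18 + 25 + 27 + 30 + 45 + 50 + 54 + 75 + 90 + 135 + 150 + 225 + 270 + 450 + 675 = 2370
2370 > 1350 → abundant

s(1350) = 2370 (abundant)


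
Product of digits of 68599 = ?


6 × 8 × 5 × 9 × 9 = 19440


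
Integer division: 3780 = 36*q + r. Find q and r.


3780 = 36 * 105 + 0
Check: 3780 + 0 = 3780

q = 105, r = 0


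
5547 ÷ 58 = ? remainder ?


5547 = 58 * 95 + 37
Check: 5510 + 37 = 5547

q = 95, r = 37


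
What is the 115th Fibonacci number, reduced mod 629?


F(k) mod 629 for k=1..115:
1, 1, 2, 3, 5, 8, 13, 21, 34, 55, 89, 144, 233, 377, 610, 358, 339, 68, 407, 475, 253, 99, 352, 451, 174, 625, 170, 166, 336, 502, 209, 82, 291, 373, 35, 408, 443, 222, 36, 258, 294, 552, 217, 140, 357, 497, 225, 93, 318, 411, 100, 511, 611, 493, 475, 339, 185, 524, 80, 604, 55, 30, 85, 115, 200, 315, 515, 201, 87, 288, 375, 34, 409, 443, 223, 37, 260, 297, 557, 225, 153, 378, 531, 280, 182, 462, 15, 477, 492, 340, 203, 543, 117, 31, 148, 179, 327, 506, 204, 81, 285, 366, 22, 388, 410, 169, 579, 119, 69, 188, 257, 445, 73, 518, 591
F(115) mod 629 = 591


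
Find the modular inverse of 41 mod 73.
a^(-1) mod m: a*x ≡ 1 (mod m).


Use the extended Euclidean algorithm on (73, 41); each row r = 73*s + 41*t:
r=73, s=1, t=0
r=41, s=0, t=1
q=1: r=32, s=1, t=-1   [73*(1) + 41*(-1) = 32]
q=1: r=9, s=-1, t=2   [73*(-1) + 41*(2) = 9]
q=3: r=5, s=4, t=-7   [73*(4) + 41*(-7) = 5]
q=1: r=4, s=-5, t=9   [73*(-5) + 41*(9) = 4]
q=1: r=1, s=9, t=-16   [73*(9) + 41*(-16) = 1]
q=4: r=0, s=-41, t=73   [73*(-41) + 41*(73) = 0]
GCD = 1 with t = -16, so 41*(-16) ≡ 1 (mod 73)
Inverse = -16 mod 73 = 57
Check: 41 * 57 = 2337 ≡ 1 (mod 73)

41^(-1) ≡ 57 (mod 73)


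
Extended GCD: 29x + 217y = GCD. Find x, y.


Tabular extended Euclidean (each row: r = 29*s + 217*t):
r=29, s=1, t=0
r=217, s=0, t=1
q=0: r=29, s=1, t=0   [29*(1) + 217*(0) = 29]
q=7: r=14, s=-7, t=1   [29*(-7) + 217*(1) = 14]
q=2: r=1, s=15, t=-2   [29*(15) + 217*(-2) = 1]
q=14: r=0, s=-217, t=29   [29*(-217) + 217*(29) = 0]
GCD = 1; from the row with r=1: x=15, y=-2
Check: 29*(15) + 217*(-2) = 435 - 434 = 1

GCD = 1, x = 15, y = -2


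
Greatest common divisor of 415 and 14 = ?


415 = 29 * 14 + 9
14 = 1 * 9 + 5
9 = 1 * 5 + 4
5 = 1 * 4 + 1
4 = 4 * 1 + 0
GCD = 1


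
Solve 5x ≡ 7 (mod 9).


GCD(5, 9) = 1, unique solution
a^(-1) mod 9 = 2
x = 2 * 7 mod 9 = 5

x ≡ 5 (mod 9)


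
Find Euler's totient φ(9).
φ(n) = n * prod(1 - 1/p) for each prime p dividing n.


9 = 3^2
Prime factors: 3
φ(9) = 9 × (1-1/3)
= 9 × 2/3 = 6

φ(9) = 6


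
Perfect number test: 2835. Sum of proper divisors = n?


Proper divisors of 2835: 1, 3, 5, 7, 9, 15, 21, 27, 35, 45, 63, 81, 105, 135, 189, 315, 405, 567, 945
Sum = 1 + 3 + 5 + 7 + 9 + 15 + 21 + 27 + 35 + 45 + 63 + 81 + 105 + 135 + 189 + 315 + 405 + 567 + 945 = 2973

No, 2835 is not perfect (2973 ≠ 2835)


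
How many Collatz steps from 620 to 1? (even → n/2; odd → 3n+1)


620 → 310 → 155 → 466 → 233 → 700 → 350 → 175 → 526 → 263 → 790 → 395 → 1186 → 593 → 1780 → 890 → 445 → 1336 → 668 → 334 → 167 → 502 → 251 → 754 → 377 → 1132 → 566 → 283 → 850 → 425 → 1276 → 638 → 319 → 958 → 479 → 1438 → 719 → 2158 → 1079 → 3238 → 1619 → 4858 → 2429 → 7288 → 3644 → 1822 → 911 → 2734 → 1367 → 4102 → 2051 → 6154 → 3077 → 9232 → 4616 → 2308 → 1154 → 577 → 1732 → 866 → 433 → 1300 → 650 → 325 → 976 → 488 → 244 → 122 → 61 → 184 → 92 → 46 → 23 → 70 → 35 → 106 → 53 → 160 → 80 → 40 → 20 → 10 → 5 → 16 → 8 → 4 → 2 → 1
Total steps = 87

87 steps


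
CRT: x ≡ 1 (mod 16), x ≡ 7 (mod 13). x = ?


M = 16*13 = 208
M1 = M/16 = 13, M2 = M/13 = 16
M1^(-1) mod 16 = 5, M2^(-1) mod 13 = 9
x = 1*13*5 + 7*16*9 = 1073
1073 mod 208 = 33
Check: 33 mod 16 = 1 ✓, 33 mod 13 = 7 ✓

x ≡ 33 (mod 208)


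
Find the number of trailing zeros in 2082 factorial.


floor(2082/5) = 416
floor(2082/25) = 83
floor(2082/125) = 16
floor(2082/625) = 3
Total = 518

518 trailing zeros


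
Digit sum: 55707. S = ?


5 + 5 + 7 + 0 + 7 = 24


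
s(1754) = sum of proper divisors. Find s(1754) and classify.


Proper divisors: 1, 2, 877
Sum = 1 + 2 + 877 = 880
880 < 1754 → deficient

s(1754) = 880 (deficient)


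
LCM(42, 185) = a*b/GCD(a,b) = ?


GCD(42, 185) = 1
LCM = 42*185/1 = 7770/1 = 7770

LCM = 7770


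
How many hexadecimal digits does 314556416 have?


314556416 in base 16 = 12BFC000
Number of digits = 8

8 digits (base 16)


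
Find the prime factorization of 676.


676 / 2 = 338
338 / 2 = 169
169 / 13 = 13
13 / 13 = 1
676 = 2^2 × 13^2


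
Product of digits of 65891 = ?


6 × 5 × 8 × 9 × 1 = 2160


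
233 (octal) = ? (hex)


233 (base 8) = 155 (decimal)
155 (decimal) = 9B (base 16)


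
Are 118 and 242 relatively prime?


Euclidean algorithm:
242 = 2 * 118 + 6
118 = 19 * 6 + 4
6 = 1 * 4 + 2
4 = 2 * 2 + 0
GCD(118, 242) = 2

No, not coprime (GCD = 2)


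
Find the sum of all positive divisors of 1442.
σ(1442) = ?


Divisors of 1442: 1, 2, 7, 14, 103, 206, 721, 1442
Sum = 1 + 2 + 7 + 14 + 103 + 206 + 721 + 1442 = 2496

σ(1442) = 2496


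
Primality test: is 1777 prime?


Check divisors up to sqrt(1777) = 42.1545
No divisors found.
1777 is prime.

Yes, 1777 is prime


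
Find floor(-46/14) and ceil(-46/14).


-46/14 = -3.2857
floor = -4
ceil = -3

floor = -4, ceil = -3


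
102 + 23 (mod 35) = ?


102 + 23 = 125
125 mod 35 = 20


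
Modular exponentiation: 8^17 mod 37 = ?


8^1 mod 37 = 8
8^2 mod 37 = 27
8^3 mod 37 = 31
8^4 mod 37 = 26
8^5 mod 37 = 23
8^6 mod 37 = 36
8^7 mod 37 = 29
8^8 mod 37 = 10
8^9 mod 37 = 6
8^10 mod 37 = 11
8^11 mod 37 = 14
8^12 mod 37 = 1
8^13 mod 37 = 8
8^14 mod 37 = 27
8^15 mod 37 = 31
8^16 mod 37 = 26
8^17 mod 37 = 23


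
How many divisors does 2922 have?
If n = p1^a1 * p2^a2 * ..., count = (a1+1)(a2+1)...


2922 = 2^1 × 3^1 × 487^1
d(2922) = (1+1) × (1+1) × (1+1) = 8

8 divisors


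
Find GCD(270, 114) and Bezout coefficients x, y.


Tabular extended Euclidean (each row: r = 270*s + 114*t):
r=270, s=1, t=0
r=114, s=0, t=1
q=2: r=42, s=1, t=-2   [270*(1) + 114*(-2) = 42]
q=2: r=30, s=-2, t=5   [270*(-2) + 114*(5) = 30]
q=1: r=12, s=3, t=-7   [270*(3) + 114*(-7) = 12]
q=2: r=6, s=-8, t=19   [270*(-8) + 114*(19) = 6]
q=2: r=0, s=19, t=-45   [270*(19) + 114*(-45) = 0]
GCD = 6; from the row with r=6: x=-8, y=19
Check: 270*(-8) + 114*(19) = -2160 + 2166 = 6

GCD = 6, x = -8, y = 19


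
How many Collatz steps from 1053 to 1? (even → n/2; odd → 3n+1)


1053 → 3160 → 1580 → 790 → 395 → 1186 → 593 → 1780 → 890 → 445 → 1336 → 668 → 334 → 167 → 502 → 251 → 754 → 377 → 1132 → 566 → 283 → 850 → 425 → 1276 → 638 → 319 → 958 → 479 → 1438 → 719 → 2158 → 1079 → 3238 → 1619 → 4858 → 2429 → 7288 → 3644 → 1822 → 911 → 2734 → 1367 → 4102 → 2051 → 6154 → 3077 → 9232 → 4616 → 2308 → 1154 → 577 → 1732 → 866 → 433 → 1300 → 650 → 325 → 976 → 488 → 244 → 122 → 61 → 184 → 92 → 46 → 23 → 70 → 35 → 106 → 53 → 160 → 80 → 40 → 20 → 10 → 5 → 16 → 8 → 4 → 2 → 1
Total steps = 80

80 steps


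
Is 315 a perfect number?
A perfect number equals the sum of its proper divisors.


Proper divisors of 315: 1, 3, 5, 7, 9, 15, 21, 35, 45, 63, 105
Sum = 1 + 3 + 5 + 7 + 9 + 15 + 21 + 35 + 45 + 63 + 105 = 309

No, 315 is not perfect (309 ≠ 315)


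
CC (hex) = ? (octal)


CC (base 16) = 204 (decimal)
204 (decimal) = 314 (base 8)


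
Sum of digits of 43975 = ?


4 + 3 + 9 + 7 + 5 = 28


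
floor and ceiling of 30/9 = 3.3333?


30/9 = 3.3333
floor = 3
ceil = 4

floor = 3, ceil = 4


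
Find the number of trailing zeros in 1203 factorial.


floor(1203/5) = 240
floor(1203/25) = 48
floor(1203/125) = 9
floor(1203/625) = 1
Total = 298

298 trailing zeros


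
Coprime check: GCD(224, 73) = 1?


Euclidean algorithm:
224 = 3 * 73 + 5
73 = 14 * 5 + 3
5 = 1 * 3 + 2
3 = 1 * 2 + 1
2 = 2 * 1 + 0
GCD(224, 73) = 1

Yes, coprime (GCD = 1)


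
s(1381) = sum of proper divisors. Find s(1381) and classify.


Proper divisors: 1
Sum = 1 = 1
1 < 1381 → deficient

s(1381) = 1 (deficient)


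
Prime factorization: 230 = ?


230 / 2 = 115
115 / 5 = 23
23 / 23 = 1
230 = 2 × 5 × 23


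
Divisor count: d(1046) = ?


1046 = 2^1 × 523^1
d(1046) = (1+1) × (1+1) = 4

4 divisors


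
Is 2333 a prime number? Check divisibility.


Check divisors up to sqrt(2333) = 48.3011
No divisors found.
2333 is prime.

Yes, 2333 is prime


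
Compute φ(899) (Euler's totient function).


899 = 29 × 31
Prime factors: 29, 31
φ(899) = 899 × (1-1/29) × (1-1/31)
= 899 × 28/29 × 30/31 = 840

φ(899) = 840


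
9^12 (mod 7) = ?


9^1 mod 7 = 2
9^2 mod 7 = 4
9^3 mod 7 = 1
9^4 mod 7 = 2
9^5 mod 7 = 4
9^6 mod 7 = 1
9^7 mod 7 = 2
9^8 mod 7 = 4
9^9 mod 7 = 1
9^10 mod 7 = 2
9^11 mod 7 = 4
9^12 mod 7 = 1


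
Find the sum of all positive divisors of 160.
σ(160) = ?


Divisors of 160: 1, 2, 4, 5, 8, 10, 16, 20, 32, 40, 80, 160
Sum = 1 + 2 + 4 + 5 + 8 + 10 + 16 + 20 + 32 + 40 + 80 + 160 = 378

σ(160) = 378


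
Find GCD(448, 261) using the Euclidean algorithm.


448 = 1 * 261 + 187
261 = 1 * 187 + 74
187 = 2 * 74 + 39
74 = 1 * 39 + 35
39 = 1 * 35 + 4
35 = 8 * 4 + 3
4 = 1 * 3 + 1
3 = 3 * 1 + 0
GCD = 1


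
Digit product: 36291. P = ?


3 × 6 × 2 × 9 × 1 = 324


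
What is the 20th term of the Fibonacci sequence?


Sequence: 1, 1, 2, 3, 5, 8, 13, 21, 34, 55, 89, 144, 233, 377, 610, 987, 1597, 2584, 4181, 6765
F(20) = 6765


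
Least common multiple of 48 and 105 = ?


GCD(48, 105) = 3
LCM = 48*105/3 = 5040/3 = 1680

LCM = 1680


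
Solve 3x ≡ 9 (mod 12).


GCD(3, 12) = 3 divides 9
Divide: 1x ≡ 3 (mod 4)
x ≡ 3 (mod 4)


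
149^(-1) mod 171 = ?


Use the extended Euclidean algorithm on (171, 149); each row r = 171*s + 149*t:
r=171, s=1, t=0
r=149, s=0, t=1
q=1: r=22, s=1, t=-1   [171*(1) + 149*(-1) = 22]
q=6: r=17, s=-6, t=7   [171*(-6) + 149*(7) = 17]
q=1: r=5, s=7, t=-8   [171*(7) + 149*(-8) = 5]
q=3: r=2, s=-27, t=31   [171*(-27) + 149*(31) = 2]
q=2: r=1, s=61, t=-70   [171*(61) + 149*(-70) = 1]
q=2: r=0, s=-149, t=171   [171*(-149) + 149*(171) = 0]
GCD = 1 with t = -70, so 149*(-70) ≡ 1 (mod 171)
Inverse = -70 mod 171 = 101
Check: 149 * 101 = 15049 ≡ 1 (mod 171)

149^(-1) ≡ 101 (mod 171)


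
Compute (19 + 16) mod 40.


19 + 16 = 35
35 mod 40 = 35


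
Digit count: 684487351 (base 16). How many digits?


684487351 in base 16 = 28CC72B7
Number of digits = 8

8 digits (base 16)


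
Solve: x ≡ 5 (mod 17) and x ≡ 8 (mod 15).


M = 17*15 = 255
M1 = M/17 = 15, M2 = M/15 = 17
M1^(-1) mod 17 = 8, M2^(-1) mod 15 = 8
x = 5*15*8 + 8*17*8 = 1688
1688 mod 255 = 158
Check: 158 mod 17 = 5 ✓, 158 mod 15 = 8 ✓

x ≡ 158 (mod 255)


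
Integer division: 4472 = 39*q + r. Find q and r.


4472 = 39 * 114 + 26
Check: 4446 + 26 = 4472

q = 114, r = 26


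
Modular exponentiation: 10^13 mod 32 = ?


10^1 mod 32 = 10
10^2 mod 32 = 4
10^3 mod 32 = 8
10^4 mod 32 = 16
10^5 mod 32 = 0
10^6 mod 32 = 0
10^7 mod 32 = 0
10^8 mod 32 = 0
10^9 mod 32 = 0
10^10 mod 32 = 0
10^11 mod 32 = 0
10^12 mod 32 = 0
10^13 mod 32 = 0


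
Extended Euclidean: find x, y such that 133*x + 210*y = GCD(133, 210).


Tabular extended Euclidean (each row: r = 133*s + 210*t):
r=133, s=1, t=0
r=210, s=0, t=1
q=0: r=133, s=1, t=0   [133*(1) + 210*(0) = 133]
q=1: r=77, s=-1, t=1   [133*(-1) + 210*(1) = 77]
q=1: r=56, s=2, t=-1   [133*(2) + 210*(-1) = 56]
q=1: r=21, s=-3, t=2   [133*(-3) + 210*(2) = 21]
q=2: r=14, s=8, t=-5   [133*(8) + 210*(-5) = 14]
q=1: r=7, s=-11, t=7   [133*(-11) + 210*(7) = 7]
q=2: r=0, s=30, t=-19   [133*(30) + 210*(-19) = 0]
GCD = 7; from the row with r=7: x=-11, y=7
Check: 133*(-11) + 210*(7) = -1463 + 1470 = 7

GCD = 7, x = -11, y = 7


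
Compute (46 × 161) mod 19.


46 × 161 = 7406
7406 mod 19 = 15


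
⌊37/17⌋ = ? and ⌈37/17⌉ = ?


37/17 = 2.1765
floor = 2
ceil = 3

floor = 2, ceil = 3


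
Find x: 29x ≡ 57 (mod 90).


GCD(29, 90) = 1, unique solution
a^(-1) mod 90 = 59
x = 59 * 57 mod 90 = 33

x ≡ 33 (mod 90)


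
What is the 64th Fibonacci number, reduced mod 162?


F(k) mod 162 for k=1..64:
1, 1, 2, 3, 5, 8, 13, 21, 34, 55, 89, 144, 71, 53, 124, 15, 139, 154, 131, 123, 92, 53, 145, 36, 19, 55, 74, 129, 41, 8, 49, 57, 106, 1, 107, 108, 53, 161, 52, 51, 103, 154, 95, 87, 20, 107, 127, 72, 37, 109, 146, 93, 77, 8, 85, 93, 16, 109, 125, 72, 35, 107, 142, 87
F(64) mod 162 = 87


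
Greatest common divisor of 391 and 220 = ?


391 = 1 * 220 + 171
220 = 1 * 171 + 49
171 = 3 * 49 + 24
49 = 2 * 24 + 1
24 = 24 * 1 + 0
GCD = 1


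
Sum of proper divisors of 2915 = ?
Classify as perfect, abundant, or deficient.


Proper divisors: 1, 5, 11, 53, 55, 265, 583
Sum = 1 + 5 + 11 + 53 + 55 + 265 + 583 = 973
973 < 2915 → deficient

s(2915) = 973 (deficient)


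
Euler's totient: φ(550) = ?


550 = 2 × 5^2 × 11
Prime factors: 2, 5, 11
φ(550) = 550 × (1-1/2) × (1-1/5) × (1-1/11)
= 550 × 1/2 × 4/5 × 10/11 = 200

φ(550) = 200


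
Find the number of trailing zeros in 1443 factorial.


floor(1443/5) = 288
floor(1443/25) = 57
floor(1443/125) = 11
floor(1443/625) = 2
Total = 358

358 trailing zeros


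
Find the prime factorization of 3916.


3916 / 2 = 1958
1958 / 2 = 979
979 / 11 = 89
89 / 89 = 1
3916 = 2^2 × 11 × 89


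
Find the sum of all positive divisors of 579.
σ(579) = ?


Divisors of 579: 1, 3, 193, 579
Sum = 1 + 3 + 193 + 579 = 776

σ(579) = 776


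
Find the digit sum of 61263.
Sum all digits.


6 + 1 + 2 + 6 + 3 = 18


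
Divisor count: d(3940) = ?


3940 = 2^2 × 5^1 × 197^1
d(3940) = (2+1) × (1+1) × (1+1) = 12

12 divisors


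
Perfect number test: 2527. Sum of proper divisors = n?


Proper divisors of 2527: 1, 7, 19, 133, 361
Sum = 1 + 7 + 19 + 133 + 361 = 521

No, 2527 is not perfect (521 ≠ 2527)


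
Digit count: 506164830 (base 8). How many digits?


506164830 in base 8 = 3612673136
Number of digits = 10

10 digits (base 8)


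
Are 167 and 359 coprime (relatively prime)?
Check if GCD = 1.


Euclidean algorithm:
359 = 2 * 167 + 25
167 = 6 * 25 + 17
25 = 1 * 17 + 8
17 = 2 * 8 + 1
8 = 8 * 1 + 0
GCD(167, 359) = 1

Yes, coprime (GCD = 1)


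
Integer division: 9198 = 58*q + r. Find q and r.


9198 = 58 * 158 + 34
Check: 9164 + 34 = 9198

q = 158, r = 34


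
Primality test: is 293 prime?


Check divisors up to sqrt(293) = 17.1172
No divisors found.
293 is prime.

Yes, 293 is prime


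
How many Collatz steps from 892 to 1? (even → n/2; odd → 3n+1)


892 → 446 → 223 → 670 → 335 → 1006 → 503 → 1510 → 755 → 2266 → 1133 → 3400 → 1700 → 850 → 425 → 1276 → 638 → 319 → 958 → 479 → 1438 → 719 → 2158 → 1079 → 3238 → 1619 → 4858 → 2429 → 7288 → 3644 → 1822 → 911 → 2734 → 1367 → 4102 → 2051 → 6154 → 3077 → 9232 → 4616 → 2308 → 1154 → 577 → 1732 → 866 → 433 → 1300 → 650 → 325 → 976 → 488 → 244 → 122 → 61 → 184 → 92 → 46 → 23 → 70 → 35 → 106 → 53 → 160 → 80 → 40 → 20 → 10 → 5 → 16 → 8 → 4 → 2 → 1
Total steps = 72

72 steps


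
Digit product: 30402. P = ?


3 × 0 × 4 × 0 × 2 = 0


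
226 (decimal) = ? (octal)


226 (base 10) = 226 (decimal)
226 (decimal) = 342 (base 8)


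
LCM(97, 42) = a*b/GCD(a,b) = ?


GCD(97, 42) = 1
LCM = 97*42/1 = 4074/1 = 4074

LCM = 4074


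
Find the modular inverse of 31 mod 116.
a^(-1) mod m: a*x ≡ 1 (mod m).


Use the extended Euclidean algorithm on (116, 31); each row r = 116*s + 31*t:
r=116, s=1, t=0
r=31, s=0, t=1
q=3: r=23, s=1, t=-3   [116*(1) + 31*(-3) = 23]
q=1: r=8, s=-1, t=4   [116*(-1) + 31*(4) = 8]
q=2: r=7, s=3, t=-11   [116*(3) + 31*(-11) = 7]
q=1: r=1, s=-4, t=15   [116*(-4) + 31*(15) = 1]
q=7: r=0, s=31, t=-116   [116*(31) + 31*(-116) = 0]
GCD = 1 with t = 15, so 31*(15) ≡ 1 (mod 116)
Inverse = 15 mod 116 = 15
Check: 31 * 15 = 465 ≡ 1 (mod 116)

31^(-1) ≡ 15 (mod 116)


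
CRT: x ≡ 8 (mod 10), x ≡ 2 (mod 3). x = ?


M = 10*3 = 30
M1 = M/10 = 3, M2 = M/3 = 10
M1^(-1) mod 10 = 7, M2^(-1) mod 3 = 1
x = 8*3*7 + 2*10*1 = 188
188 mod 30 = 8
Check: 8 mod 10 = 8 ✓, 8 mod 3 = 2 ✓

x ≡ 8 (mod 30)


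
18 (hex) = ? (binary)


18 (base 16) = 24 (decimal)
24 (decimal) = 11000 (base 2)


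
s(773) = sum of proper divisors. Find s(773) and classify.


Proper divisors: 1
Sum = 1 = 1
1 < 773 → deficient

s(773) = 1 (deficient)


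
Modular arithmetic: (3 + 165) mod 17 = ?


3 + 165 = 168
168 mod 17 = 15


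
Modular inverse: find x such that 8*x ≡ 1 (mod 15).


Use the extended Euclidean algorithm on (15, 8); each row r = 15*s + 8*t:
r=15, s=1, t=0
r=8, s=0, t=1
q=1: r=7, s=1, t=-1   [15*(1) + 8*(-1) = 7]
q=1: r=1, s=-1, t=2   [15*(-1) + 8*(2) = 1]
q=7: r=0, s=8, t=-15   [15*(8) + 8*(-15) = 0]
GCD = 1 with t = 2, so 8*(2) ≡ 1 (mod 15)
Inverse = 2 mod 15 = 2
Check: 8 * 2 = 16 ≡ 1 (mod 15)

8^(-1) ≡ 2 (mod 15)


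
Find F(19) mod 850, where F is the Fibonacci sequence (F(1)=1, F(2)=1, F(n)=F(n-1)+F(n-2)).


F(k) mod 850 for k=1..19:
1, 1, 2, 3, 5, 8, 13, 21, 34, 55, 89, 144, 233, 377, 610, 137, 747, 34, 781
F(19) mod 850 = 781


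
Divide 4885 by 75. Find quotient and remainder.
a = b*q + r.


4885 = 75 * 65 + 10
Check: 4875 + 10 = 4885

q = 65, r = 10


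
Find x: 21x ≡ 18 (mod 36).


GCD(21, 36) = 3 divides 18
Divide: 7x ≡ 6 (mod 12)
x ≡ 6 (mod 12)


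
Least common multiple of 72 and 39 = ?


GCD(72, 39) = 3
LCM = 72*39/3 = 2808/3 = 936

LCM = 936


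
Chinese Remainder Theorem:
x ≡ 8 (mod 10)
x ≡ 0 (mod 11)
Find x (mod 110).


M = 10*11 = 110
M1 = M/10 = 11, M2 = M/11 = 10
M1^(-1) mod 10 = 1, M2^(-1) mod 11 = 10
x = 8*11*1 + 0*10*10 = 88
88 mod 110 = 88
Check: 88 mod 10 = 8 ✓, 88 mod 11 = 0 ✓

x ≡ 88 (mod 110)


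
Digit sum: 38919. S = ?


3 + 8 + 9 + 1 + 9 = 30


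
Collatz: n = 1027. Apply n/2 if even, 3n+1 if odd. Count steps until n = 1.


1027 → 3082 → 1541 → 4624 → 2312 → 1156 → 578 → 289 → 868 → 434 → 217 → 652 → 326 → 163 → 490 → 245 → 736 → 368 → 184 → 92 → 46 → 23 → 70 → 35 → 106 → 53 → 160 → 80 → 40 → 20 → 10 → 5 → 16 → 8 → 4 → 2 → 1
Total steps = 36

36 steps


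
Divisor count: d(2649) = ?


2649 = 3^1 × 883^1
d(2649) = (1+1) × (1+1) = 4

4 divisors


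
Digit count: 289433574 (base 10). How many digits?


289433574 has 9 digits in base 10
floor(log10(289433574)) + 1 = floor(8.4615) + 1 = 9

9 digits (base 10)


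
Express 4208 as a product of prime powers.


4208 / 2 = 2104
2104 / 2 = 1052
1052 / 2 = 526
526 / 2 = 263
263 / 263 = 1
4208 = 2^4 × 263


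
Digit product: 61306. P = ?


6 × 1 × 3 × 0 × 6 = 0


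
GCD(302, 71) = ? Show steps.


302 = 4 * 71 + 18
71 = 3 * 18 + 17
18 = 1 * 17 + 1
17 = 17 * 1 + 0
GCD = 1


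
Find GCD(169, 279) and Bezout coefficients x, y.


Tabular extended Euclidean (each row: r = 169*s + 279*t):
r=169, s=1, t=0
r=279, s=0, t=1
q=0: r=169, s=1, t=0   [169*(1) + 279*(0) = 169]
q=1: r=110, s=-1, t=1   [169*(-1) + 279*(1) = 110]
q=1: r=59, s=2, t=-1   [169*(2) + 279*(-1) = 59]
q=1: r=51, s=-3, t=2   [169*(-3) + 279*(2) = 51]
q=1: r=8, s=5, t=-3   [169*(5) + 279*(-3) = 8]
q=6: r=3, s=-33, t=20   [169*(-33) + 279*(20) = 3]
q=2: r=2, s=71, t=-43   [169*(71) + 279*(-43) = 2]
q=1: r=1, s=-104, t=63   [169*(-104) + 279*(63) = 1]
q=2: r=0, s=279, t=-169   [169*(279) + 279*(-169) = 0]
GCD = 1; from the row with r=1: x=-104, y=63
Check: 169*(-104) + 279*(63) = -17576 + 17577 = 1

GCD = 1, x = -104, y = 63


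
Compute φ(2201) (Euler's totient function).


2201 = 31 × 71
Prime factors: 31, 71
φ(2201) = 2201 × (1-1/31) × (1-1/71)
= 2201 × 30/31 × 70/71 = 2100

φ(2201) = 2100


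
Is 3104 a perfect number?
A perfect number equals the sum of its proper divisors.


Proper divisors of 3104: 1, 2, 4, 8, 16, 32, 97, 194, 388, 776, 1552
Sum = 1 + 2 + 4 + 8 + 16 + 32 + 97 + 194 + 388 + 776 + 1552 = 3070

No, 3104 is not perfect (3070 ≠ 3104)


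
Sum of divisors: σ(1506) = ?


Divisors of 1506: 1, 2, 3, 6, 251, 502, 753, 1506
Sum = 1 + 2 + 3 + 6 + 251 + 502 + 753 + 1506 = 3024

σ(1506) = 3024


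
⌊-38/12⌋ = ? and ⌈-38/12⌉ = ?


-38/12 = -3.1667
floor = -4
ceil = -3

floor = -4, ceil = -3


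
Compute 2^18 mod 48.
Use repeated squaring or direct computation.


2^1 mod 48 = 2
2^2 mod 48 = 4
2^3 mod 48 = 8
2^4 mod 48 = 16
2^5 mod 48 = 32
2^6 mod 48 = 16
2^7 mod 48 = 32
2^8 mod 48 = 16
2^9 mod 48 = 32
2^10 mod 48 = 16
2^11 mod 48 = 32
2^12 mod 48 = 16
2^13 mod 48 = 32
2^14 mod 48 = 16
2^15 mod 48 = 32
2^16 mod 48 = 16
2^17 mod 48 = 32
2^18 mod 48 = 16


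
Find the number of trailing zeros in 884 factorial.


floor(884/5) = 176
floor(884/25) = 35
floor(884/125) = 7
floor(884/625) = 1
Total = 219

219 trailing zeros


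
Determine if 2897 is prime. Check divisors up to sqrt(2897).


Check divisors up to sqrt(2897) = 53.8238
No divisors found.
2897 is prime.

Yes, 2897 is prime


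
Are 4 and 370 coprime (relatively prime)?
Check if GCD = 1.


Euclidean algorithm:
370 = 92 * 4 + 2
4 = 2 * 2 + 0
GCD(4, 370) = 2

No, not coprime (GCD = 2)


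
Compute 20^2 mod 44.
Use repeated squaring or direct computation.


20^1 mod 44 = 20
20^2 mod 44 = 4


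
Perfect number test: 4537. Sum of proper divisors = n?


Proper divisors of 4537: 1, 13, 349
Sum = 1 + 13 + 349 = 363

No, 4537 is not perfect (363 ≠ 4537)


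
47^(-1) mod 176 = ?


Use the extended Euclidean algorithm on (176, 47); each row r = 176*s + 47*t:
r=176, s=1, t=0
r=47, s=0, t=1
q=3: r=35, s=1, t=-3   [176*(1) + 47*(-3) = 35]
q=1: r=12, s=-1, t=4   [176*(-1) + 47*(4) = 12]
q=2: r=11, s=3, t=-11   [176*(3) + 47*(-11) = 11]
q=1: r=1, s=-4, t=15   [176*(-4) + 47*(15) = 1]
q=11: r=0, s=47, t=-176   [176*(47) + 47*(-176) = 0]
GCD = 1 with t = 15, so 47*(15) ≡ 1 (mod 176)
Inverse = 15 mod 176 = 15
Check: 47 * 15 = 705 ≡ 1 (mod 176)

47^(-1) ≡ 15 (mod 176)


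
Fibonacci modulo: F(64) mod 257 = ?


F(k) mod 257 for k=1..64:
1, 1, 2, 3, 5, 8, 13, 21, 34, 55, 89, 144, 233, 120, 96, 216, 55, 14, 69, 83, 152, 235, 130, 108, 238, 89, 70, 159, 229, 131, 103, 234, 80, 57, 137, 194, 74, 11, 85, 96, 181, 20, 201, 221, 165, 129, 37, 166, 203, 112, 58, 170, 228, 141, 112, 253, 108, 104, 212, 59, 14, 73, 87, 160
F(64) mod 257 = 160


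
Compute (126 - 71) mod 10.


126 - 71 = 55
55 mod 10 = 5


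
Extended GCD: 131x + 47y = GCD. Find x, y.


Tabular extended Euclidean (each row: r = 131*s + 47*t):
r=131, s=1, t=0
r=47, s=0, t=1
q=2: r=37, s=1, t=-2   [131*(1) + 47*(-2) = 37]
q=1: r=10, s=-1, t=3   [131*(-1) + 47*(3) = 10]
q=3: r=7, s=4, t=-11   [131*(4) + 47*(-11) = 7]
q=1: r=3, s=-5, t=14   [131*(-5) + 47*(14) = 3]
q=2: r=1, s=14, t=-39   [131*(14) + 47*(-39) = 1]
q=3: r=0, s=-47, t=131   [131*(-47) + 47*(131) = 0]
GCD = 1; from the row with r=1: x=14, y=-39
Check: 131*(14) + 47*(-39) = 1834 - 1833 = 1

GCD = 1, x = 14, y = -39


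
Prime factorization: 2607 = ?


2607 / 3 = 869
869 / 11 = 79
79 / 79 = 1
2607 = 3 × 11 × 79


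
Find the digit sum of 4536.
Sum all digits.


4 + 5 + 3 + 6 = 18


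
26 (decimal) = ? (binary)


26 (base 10) = 26 (decimal)
26 (decimal) = 11010 (base 2)


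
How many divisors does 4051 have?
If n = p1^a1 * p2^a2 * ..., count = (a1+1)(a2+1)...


4051 = 4051^1
d(4051) = (1+1) = 2

2 divisors


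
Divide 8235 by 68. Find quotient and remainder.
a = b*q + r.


8235 = 68 * 121 + 7
Check: 8228 + 7 = 8235

q = 121, r = 7


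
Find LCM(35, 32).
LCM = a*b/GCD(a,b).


GCD(35, 32) = 1
LCM = 35*32/1 = 1120/1 = 1120

LCM = 1120


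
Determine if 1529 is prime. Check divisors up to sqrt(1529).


1529 / 11 = 139 (exact division)
1529 is NOT prime.

No, 1529 is not prime


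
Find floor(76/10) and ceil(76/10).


76/10 = 7.6000
floor = 7
ceil = 8

floor = 7, ceil = 8


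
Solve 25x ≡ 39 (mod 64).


GCD(25, 64) = 1, unique solution
a^(-1) mod 64 = 41
x = 41 * 39 mod 64 = 63

x ≡ 63 (mod 64)


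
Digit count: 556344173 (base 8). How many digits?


556344173 in base 8 = 4112221555
Number of digits = 10

10 digits (base 8)


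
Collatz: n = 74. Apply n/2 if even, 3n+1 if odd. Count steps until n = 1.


74 → 37 → 112 → 56 → 28 → 14 → 7 → 22 → 11 → 34 → 17 → 52 → 26 → 13 → 40 → 20 → 10 → 5 → 16 → 8 → 4 → 2 → 1
Total steps = 22

22 steps


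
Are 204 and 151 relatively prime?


Euclidean algorithm:
204 = 1 * 151 + 53
151 = 2 * 53 + 45
53 = 1 * 45 + 8
45 = 5 * 8 + 5
8 = 1 * 5 + 3
5 = 1 * 3 + 2
3 = 1 * 2 + 1
2 = 2 * 1 + 0
GCD(204, 151) = 1

Yes, coprime (GCD = 1)


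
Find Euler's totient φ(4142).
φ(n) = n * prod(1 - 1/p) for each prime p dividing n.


4142 = 2 × 19 × 109
Prime factors: 2, 19, 109
φ(4142) = 4142 × (1-1/2) × (1-1/19) × (1-1/109)
= 4142 × 1/2 × 18/19 × 108/109 = 1944

φ(4142) = 1944


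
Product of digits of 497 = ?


4 × 9 × 7 = 252


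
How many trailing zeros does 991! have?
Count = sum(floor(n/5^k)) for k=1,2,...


floor(991/5) = 198
floor(991/25) = 39
floor(991/125) = 7
floor(991/625) = 1
Total = 245

245 trailing zeros


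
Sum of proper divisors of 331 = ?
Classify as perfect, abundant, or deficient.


Proper divisors: 1
Sum = 1 = 1
1 < 331 → deficient

s(331) = 1 (deficient)


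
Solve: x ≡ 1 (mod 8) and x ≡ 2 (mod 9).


M = 8*9 = 72
M1 = M/8 = 9, M2 = M/9 = 8
M1^(-1) mod 8 = 1, M2^(-1) mod 9 = 8
x = 1*9*1 + 2*8*8 = 137
137 mod 72 = 65
Check: 65 mod 8 = 1 ✓, 65 mod 9 = 2 ✓

x ≡ 65 (mod 72)


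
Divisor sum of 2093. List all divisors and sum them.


Divisors of 2093: 1, 7, 13, 23, 91, 161, 299, 2093
Sum = 1 + 7 + 13 + 23 + 91 + 161 + 299 + 2093 = 2688

σ(2093) = 2688


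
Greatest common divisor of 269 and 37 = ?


269 = 7 * 37 + 10
37 = 3 * 10 + 7
10 = 1 * 7 + 3
7 = 2 * 3 + 1
3 = 3 * 1 + 0
GCD = 1


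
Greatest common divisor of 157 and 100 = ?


157 = 1 * 100 + 57
100 = 1 * 57 + 43
57 = 1 * 43 + 14
43 = 3 * 14 + 1
14 = 14 * 1 + 0
GCD = 1


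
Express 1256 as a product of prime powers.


1256 / 2 = 628
628 / 2 = 314
314 / 2 = 157
157 / 157 = 1
1256 = 2^3 × 157


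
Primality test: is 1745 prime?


1745 / 5 = 349 (exact division)
1745 is NOT prime.

No, 1745 is not prime


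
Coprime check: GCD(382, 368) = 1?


Euclidean algorithm:
382 = 1 * 368 + 14
368 = 26 * 14 + 4
14 = 3 * 4 + 2
4 = 2 * 2 + 0
GCD(382, 368) = 2

No, not coprime (GCD = 2)


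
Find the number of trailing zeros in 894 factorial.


floor(894/5) = 178
floor(894/25) = 35
floor(894/125) = 7
floor(894/625) = 1
Total = 221

221 trailing zeros


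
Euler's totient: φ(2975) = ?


2975 = 5^2 × 7 × 17
Prime factors: 5, 7, 17
φ(2975) = 2975 × (1-1/5) × (1-1/7) × (1-1/17)
= 2975 × 4/5 × 6/7 × 16/17 = 1920

φ(2975) = 1920


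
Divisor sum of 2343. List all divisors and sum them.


Divisors of 2343: 1, 3, 11, 33, 71, 213, 781, 2343
Sum = 1 + 3 + 11 + 33 + 71 + 213 + 781 + 2343 = 3456

σ(2343) = 3456
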